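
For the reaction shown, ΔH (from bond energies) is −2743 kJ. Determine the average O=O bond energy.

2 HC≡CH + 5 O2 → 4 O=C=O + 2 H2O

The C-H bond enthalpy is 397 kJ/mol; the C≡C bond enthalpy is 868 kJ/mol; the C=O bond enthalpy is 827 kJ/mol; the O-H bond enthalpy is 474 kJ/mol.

D(O=O) ≈ 489 kJ/mol

Let D be the O=O bond energy.
Σ(broken) = 2×868 + 4×397 + 5×D = 3324 + 5D
Σ(formed) = 8×827 + 4×474 = 8512
ΔH = Σ(broken) − Σ(formed) = (3324 + 5D) − (8512) = −5188 + 5D
Setting this equal to −2743 kJ gives 5D = 2445, so D = 489 kJ/mol.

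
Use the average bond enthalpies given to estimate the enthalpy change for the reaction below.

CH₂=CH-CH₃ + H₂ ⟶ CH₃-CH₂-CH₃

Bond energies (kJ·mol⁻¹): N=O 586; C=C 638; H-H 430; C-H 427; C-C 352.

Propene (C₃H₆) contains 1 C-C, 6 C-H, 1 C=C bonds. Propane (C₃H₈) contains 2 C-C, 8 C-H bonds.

Bonds broken (reactants):
  C-C: 1 × 352 = 352
  C-H: 6 × 427 = 2562
  C=C: 1 × 638 = 638
  H-H: 1 × 430 = 430
  Σ(broken) = 3982 kJ
Bonds formed (products):
  C-C: 2 × 352 = 704
  C-H: 8 × 427 = 3416
  Σ(formed) = 4120 kJ
ΔH = Σ(broken) − Σ(formed) = 3982 − 4120 = −138 kJ

ΔH ≈ −138 kJ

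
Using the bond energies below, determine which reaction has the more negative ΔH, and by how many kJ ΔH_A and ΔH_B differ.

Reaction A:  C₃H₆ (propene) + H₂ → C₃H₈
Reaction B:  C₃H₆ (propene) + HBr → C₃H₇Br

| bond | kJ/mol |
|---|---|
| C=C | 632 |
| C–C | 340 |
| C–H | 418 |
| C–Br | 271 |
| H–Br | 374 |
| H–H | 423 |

Reaction A:
  Bonds broken (reactants):
    C–C: 1 × 340 = 340
    C–H: 6 × 418 = 2508
    C=C: 1 × 632 = 632
    H–H: 1 × 423 = 423
    Σ(broken) = 3903 kJ
  Bonds formed (products):
    C–C: 2 × 340 = 680
    C–H: 8 × 418 = 3344
    Σ(formed) = 4024 kJ
  ΔH_A = 3903 − 4024 = −121 kJ
Reaction B:
  Bonds broken (reactants):
    C–C: 1 × 340 = 340
    C–H: 6 × 418 = 2508
    C=C: 1 × 632 = 632
    H–Br: 1 × 374 = 374
    Σ(broken) = 3854 kJ
  Bonds formed (products):
    C–Br: 1 × 271 = 271
    C–C: 2 × 340 = 680
    C–H: 7 × 418 = 2926
    Σ(formed) = 3877 kJ
  ΔH_B = 3854 − 3877 = −23 kJ
ΔH_A − ΔH_B = −98 kJ, so reaction A has the more negative ΔH; |ΔH_A − ΔH_B| = 98 kJ.

Reaction A, by 98 kJ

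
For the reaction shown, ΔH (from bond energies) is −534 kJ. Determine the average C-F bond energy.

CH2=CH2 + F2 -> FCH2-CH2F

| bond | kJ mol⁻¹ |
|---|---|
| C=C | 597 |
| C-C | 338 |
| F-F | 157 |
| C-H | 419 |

D(C-F) ≈ 475 kJ/mol

Let D be the C-F bond energy.
Σ(broken) = 4×419 + 1×597 + 1×157 = 2430
Σ(formed) = 1×338 + 2×D + 4×419 = 2014 + 2D
ΔH = Σ(broken) − Σ(formed) = (2430) − (2014 + 2D) = +416 − 2D
Setting this equal to −534 kJ gives 2D = 950, so D = 475 kJ/mol.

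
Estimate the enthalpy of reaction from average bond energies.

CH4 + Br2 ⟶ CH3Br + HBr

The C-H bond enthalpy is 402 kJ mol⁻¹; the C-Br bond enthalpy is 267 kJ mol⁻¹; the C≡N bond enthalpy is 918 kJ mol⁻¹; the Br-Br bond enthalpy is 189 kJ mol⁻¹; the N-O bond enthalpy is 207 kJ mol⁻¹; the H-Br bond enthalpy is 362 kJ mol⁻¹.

Bonds broken (reactants):
  Br-Br: 1 × 189 = 189
  C-H: 4 × 402 = 1608
  Σ(broken) = 1797 kJ
Bonds formed (products):
  C-Br: 1 × 267 = 267
  C-H: 3 × 402 = 1206
  H-Br: 1 × 362 = 362
  Σ(formed) = 1835 kJ
ΔH = Σ(broken) − Σ(formed) = 1797 − 1835 = −38 kJ

ΔH ≈ −38 kJ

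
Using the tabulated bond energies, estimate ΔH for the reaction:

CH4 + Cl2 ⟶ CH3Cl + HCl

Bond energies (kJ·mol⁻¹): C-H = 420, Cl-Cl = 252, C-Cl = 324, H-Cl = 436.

ΔH ≈ −88 kJ

Bonds broken (reactants):
  C-H: 4 × 420 = 1680
  Cl-Cl: 1 × 252 = 252
  Σ(broken) = 1932 kJ
Bonds formed (products):
  C-Cl: 1 × 324 = 324
  C-H: 3 × 420 = 1260
  H-Cl: 1 × 436 = 436
  Σ(formed) = 2020 kJ
ΔH = Σ(broken) − Σ(formed) = 1932 − 2020 = −88 kJ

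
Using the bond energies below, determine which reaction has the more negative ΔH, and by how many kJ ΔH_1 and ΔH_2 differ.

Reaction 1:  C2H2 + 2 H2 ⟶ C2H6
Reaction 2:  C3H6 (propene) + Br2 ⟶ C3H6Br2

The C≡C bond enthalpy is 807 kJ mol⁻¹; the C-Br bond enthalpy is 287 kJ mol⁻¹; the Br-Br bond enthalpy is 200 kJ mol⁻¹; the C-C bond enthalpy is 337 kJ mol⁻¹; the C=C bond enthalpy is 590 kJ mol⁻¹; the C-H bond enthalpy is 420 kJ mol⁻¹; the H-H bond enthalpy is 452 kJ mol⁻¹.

Reaction 1, by 185 kJ

Reaction 1:
  Bonds broken (reactants):
    C≡C: 1 × 807 = 807
    C-H: 2 × 420 = 840
    H-H: 2 × 452 = 904
    Σ(broken) = 2551 kJ
  Bonds formed (products):
    C-C: 1 × 337 = 337
    C-H: 6 × 420 = 2520
    Σ(formed) = 2857 kJ
  ΔH_1 = 2551 − 2857 = −306 kJ
Reaction 2:
  Bonds broken (reactants):
    Br-Br: 1 × 200 = 200
    C-C: 1 × 337 = 337
    C-H: 6 × 420 = 2520
    C=C: 1 × 590 = 590
    Σ(broken) = 3647 kJ
  Bonds formed (products):
    C-Br: 2 × 287 = 574
    C-C: 2 × 337 = 674
    C-H: 6 × 420 = 2520
    Σ(formed) = 3768 kJ
  ΔH_2 = 3647 − 3768 = −121 kJ
ΔH_1 − ΔH_2 = −185 kJ, so reaction 1 has the more negative ΔH; |ΔH_1 − ΔH_2| = 185 kJ.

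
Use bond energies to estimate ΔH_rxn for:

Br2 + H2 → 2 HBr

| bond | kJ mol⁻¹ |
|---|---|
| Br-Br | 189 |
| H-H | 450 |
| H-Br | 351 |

ΔH ≈ −63 kJ

Bonds broken (reactants):
  Br-Br: 1 × 189 = 189
  H-H: 1 × 450 = 450
  Σ(broken) = 639 kJ
Bonds formed (products):
  H-Br: 2 × 351 = 702
  Σ(formed) = 702 kJ
ΔH = Σ(broken) − Σ(formed) = 639 − 702 = −63 kJ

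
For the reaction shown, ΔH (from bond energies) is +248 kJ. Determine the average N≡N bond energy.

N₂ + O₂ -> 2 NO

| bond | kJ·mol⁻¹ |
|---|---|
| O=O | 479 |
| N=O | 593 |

Let D be the N≡N bond energy.
Σ(broken) = 1×D + 1×479 = 479 + D
Σ(formed) = 2×593 = 1186
ΔH = Σ(broken) − Σ(formed) = (479 + D) − (1186) = −707 + D
Setting this equal to +248 kJ gives D = 955 kJ/mol.

D(N≡N) ≈ 955 kJ/mol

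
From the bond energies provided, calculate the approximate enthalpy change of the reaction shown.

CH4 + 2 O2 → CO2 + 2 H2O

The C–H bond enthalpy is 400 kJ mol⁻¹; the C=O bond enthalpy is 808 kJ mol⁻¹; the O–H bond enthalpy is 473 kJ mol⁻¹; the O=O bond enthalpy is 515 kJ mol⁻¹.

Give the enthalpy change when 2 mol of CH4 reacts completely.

ΔH = −1756 kJ

Bonds broken (reactants):
  C–H: 4 × 400 = 1600
  O=O: 2 × 515 = 1030
  Σ(broken) = 2630 kJ
Bonds formed (products):
  C=O: 2 × 808 = 1616
  O–H: 4 × 473 = 1892
  Σ(formed) = 3508 kJ
ΔH = Σ(broken) − Σ(formed) = 2630 − 3508 = −878 kJ
For 2× the reaction as written: 2 × (−878) = −1756 kJ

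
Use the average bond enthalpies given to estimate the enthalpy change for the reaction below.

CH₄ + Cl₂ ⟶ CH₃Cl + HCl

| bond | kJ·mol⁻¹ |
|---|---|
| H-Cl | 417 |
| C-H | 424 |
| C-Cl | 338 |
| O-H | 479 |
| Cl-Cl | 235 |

Bonds broken (reactants):
  C-H: 4 × 424 = 1696
  Cl-Cl: 1 × 235 = 235
  Σ(broken) = 1931 kJ
Bonds formed (products):
  C-Cl: 1 × 338 = 338
  C-H: 3 × 424 = 1272
  H-Cl: 1 × 417 = 417
  Σ(formed) = 2027 kJ
ΔH = Σ(broken) − Σ(formed) = 1931 − 2027 = −96 kJ

ΔH ≈ −96 kJ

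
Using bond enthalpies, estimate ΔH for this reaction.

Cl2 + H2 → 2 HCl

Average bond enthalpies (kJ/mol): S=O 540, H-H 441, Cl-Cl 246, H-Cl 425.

Bonds broken (reactants):
  Cl-Cl: 1 × 246 = 246
  H-H: 1 × 441 = 441
  Σ(broken) = 687 kJ
Bonds formed (products):
  H-Cl: 2 × 425 = 850
  Σ(formed) = 850 kJ
ΔH = Σ(broken) − Σ(formed) = 687 − 850 = −163 kJ

ΔH ≈ −163 kJ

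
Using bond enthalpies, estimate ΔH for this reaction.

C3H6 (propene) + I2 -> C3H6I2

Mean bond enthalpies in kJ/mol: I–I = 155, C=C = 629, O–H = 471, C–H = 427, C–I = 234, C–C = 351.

ΔH ≈ −35 kJ

Bonds broken (reactants):
  C–C: 1 × 351 = 351
  C–H: 6 × 427 = 2562
  C=C: 1 × 629 = 629
  I–I: 1 × 155 = 155
  Σ(broken) = 3697 kJ
Bonds formed (products):
  C–C: 2 × 351 = 702
  C–H: 6 × 427 = 2562
  C–I: 2 × 234 = 468
  Σ(formed) = 3732 kJ
ΔH = Σ(broken) − Σ(formed) = 3697 − 3732 = −35 kJ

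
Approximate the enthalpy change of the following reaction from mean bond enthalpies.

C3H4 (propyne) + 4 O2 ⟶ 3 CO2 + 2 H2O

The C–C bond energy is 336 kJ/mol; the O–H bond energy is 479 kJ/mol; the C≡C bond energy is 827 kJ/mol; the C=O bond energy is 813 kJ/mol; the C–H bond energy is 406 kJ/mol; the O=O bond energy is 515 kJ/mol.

ΔH ≈ −1947 kJ

Bonds broken (reactants):
  C≡C: 1 × 827 = 827
  C–C: 1 × 336 = 336
  C–H: 4 × 406 = 1624
  O=O: 4 × 515 = 2060
  Σ(broken) = 4847 kJ
Bonds formed (products):
  C=O: 6 × 813 = 4878
  O–H: 4 × 479 = 1916
  Σ(formed) = 6794 kJ
ΔH = Σ(broken) − Σ(formed) = 4847 − 6794 = −1947 kJ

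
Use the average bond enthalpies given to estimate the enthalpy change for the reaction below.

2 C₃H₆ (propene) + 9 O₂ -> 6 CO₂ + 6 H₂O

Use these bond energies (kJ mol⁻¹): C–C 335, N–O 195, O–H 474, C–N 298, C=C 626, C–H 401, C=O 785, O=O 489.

Bonds broken (reactants):
  C–C: 2 × 335 = 670
  C–H: 12 × 401 = 4812
  C=C: 2 × 626 = 1252
  O=O: 9 × 489 = 4401
  Σ(broken) = 11135 kJ
Bonds formed (products):
  C=O: 12 × 785 = 9420
  O–H: 12 × 474 = 5688
  Σ(formed) = 15108 kJ
ΔH = Σ(broken) − Σ(formed) = 11135 − 15108 = −3973 kJ

ΔH ≈ −3973 kJ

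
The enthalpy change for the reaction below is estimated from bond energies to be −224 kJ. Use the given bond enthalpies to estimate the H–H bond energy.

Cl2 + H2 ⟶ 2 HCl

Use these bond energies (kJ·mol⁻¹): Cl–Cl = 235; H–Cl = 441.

D(H–H) ≈ 423 kJ/mol

Let D be the H–H bond energy.
Σ(broken) = 1×235 + 1×D = 235 + D
Σ(formed) = 2×441 = 882
ΔH = Σ(broken) − Σ(formed) = (235 + D) − (882) = −647 + D
Setting this equal to −224 kJ gives D = 423 kJ/mol.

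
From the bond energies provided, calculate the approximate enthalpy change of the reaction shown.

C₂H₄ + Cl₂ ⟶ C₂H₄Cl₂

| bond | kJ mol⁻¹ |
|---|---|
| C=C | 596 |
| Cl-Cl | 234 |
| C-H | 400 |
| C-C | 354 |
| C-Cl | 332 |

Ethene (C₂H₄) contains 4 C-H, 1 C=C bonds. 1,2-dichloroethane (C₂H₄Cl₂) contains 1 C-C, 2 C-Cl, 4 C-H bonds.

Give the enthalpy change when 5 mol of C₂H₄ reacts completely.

Bonds broken (reactants):
  C-H: 4 × 400 = 1600
  C=C: 1 × 596 = 596
  Cl-Cl: 1 × 234 = 234
  Σ(broken) = 2430 kJ
Bonds formed (products):
  C-C: 1 × 354 = 354
  C-Cl: 2 × 332 = 664
  C-H: 4 × 400 = 1600
  Σ(formed) = 2618 kJ
ΔH = Σ(broken) − Σ(formed) = 2430 − 2618 = −188 kJ
For 5× the reaction as written: 5 × (−188) = −940 kJ

ΔH = −940 kJ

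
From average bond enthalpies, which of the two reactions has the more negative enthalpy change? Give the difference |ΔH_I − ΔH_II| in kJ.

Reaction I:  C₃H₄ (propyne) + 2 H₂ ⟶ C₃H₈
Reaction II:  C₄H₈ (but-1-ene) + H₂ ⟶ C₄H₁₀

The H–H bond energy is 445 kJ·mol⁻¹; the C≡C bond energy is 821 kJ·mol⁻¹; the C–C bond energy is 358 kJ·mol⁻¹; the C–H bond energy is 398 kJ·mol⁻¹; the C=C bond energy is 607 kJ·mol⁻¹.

Reaction I:
  Bonds broken (reactants):
    C≡C: 1 × 821 = 821
    C–C: 1 × 358 = 358
    C–H: 4 × 398 = 1592
    H–H: 2 × 445 = 890
    Σ(broken) = 3661 kJ
  Bonds formed (products):
    C–C: 2 × 358 = 716
    C–H: 8 × 398 = 3184
    Σ(formed) = 3900 kJ
  ΔH_I = 3661 − 3900 = −239 kJ
Reaction II:
  Bonds broken (reactants):
    C–C: 2 × 358 = 716
    C–H: 8 × 398 = 3184
    C=C: 1 × 607 = 607
    H–H: 1 × 445 = 445
    Σ(broken) = 4952 kJ
  Bonds formed (products):
    C–C: 3 × 358 = 1074
    C–H: 10 × 398 = 3980
    Σ(formed) = 5054 kJ
  ΔH_II = 4952 − 5054 = −102 kJ
ΔH_I − ΔH_II = −137 kJ, so reaction I has the more negative ΔH; |ΔH_I − ΔH_II| = 137 kJ.

Reaction I, by 137 kJ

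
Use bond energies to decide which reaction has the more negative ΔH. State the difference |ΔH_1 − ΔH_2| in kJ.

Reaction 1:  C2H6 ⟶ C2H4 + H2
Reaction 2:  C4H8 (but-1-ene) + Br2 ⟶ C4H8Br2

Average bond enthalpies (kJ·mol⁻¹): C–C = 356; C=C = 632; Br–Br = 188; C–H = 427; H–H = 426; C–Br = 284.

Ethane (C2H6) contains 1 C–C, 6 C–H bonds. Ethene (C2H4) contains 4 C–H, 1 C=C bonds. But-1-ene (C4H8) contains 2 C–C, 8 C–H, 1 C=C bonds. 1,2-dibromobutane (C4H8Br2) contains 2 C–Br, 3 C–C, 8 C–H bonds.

Reaction 2, by 256 kJ

Reaction 1:
  Bonds broken (reactants):
    C–C: 1 × 356 = 356
    C–H: 6 × 427 = 2562
    Σ(broken) = 2918 kJ
  Bonds formed (products):
    C–H: 4 × 427 = 1708
    C=C: 1 × 632 = 632
    H–H: 1 × 426 = 426
    Σ(formed) = 2766 kJ
  ΔH_1 = 2918 − 2766 = +152 kJ
Reaction 2:
  Bonds broken (reactants):
    Br–Br: 1 × 188 = 188
    C–C: 2 × 356 = 712
    C–H: 8 × 427 = 3416
    C=C: 1 × 632 = 632
    Σ(broken) = 4948 kJ
  Bonds formed (products):
    C–Br: 2 × 284 = 568
    C–C: 3 × 356 = 1068
    C–H: 8 × 427 = 3416
    Σ(formed) = 5052 kJ
  ΔH_2 = 4948 − 5052 = −104 kJ
ΔH_1 − ΔH_2 = +256 kJ, so reaction 2 has the more negative ΔH; |ΔH_1 − ΔH_2| = 256 kJ.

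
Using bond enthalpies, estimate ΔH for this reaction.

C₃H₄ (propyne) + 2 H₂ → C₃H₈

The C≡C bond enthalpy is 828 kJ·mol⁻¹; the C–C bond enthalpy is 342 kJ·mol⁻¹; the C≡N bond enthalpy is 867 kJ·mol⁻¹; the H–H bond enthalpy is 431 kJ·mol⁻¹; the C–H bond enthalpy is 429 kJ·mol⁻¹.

Bonds broken (reactants):
  C≡C: 1 × 828 = 828
  C–C: 1 × 342 = 342
  C–H: 4 × 429 = 1716
  H–H: 2 × 431 = 862
  Σ(broken) = 3748 kJ
Bonds formed (products):
  C–C: 2 × 342 = 684
  C–H: 8 × 429 = 3432
  Σ(formed) = 4116 kJ
ΔH = Σ(broken) − Σ(formed) = 3748 − 4116 = −368 kJ

ΔH ≈ −368 kJ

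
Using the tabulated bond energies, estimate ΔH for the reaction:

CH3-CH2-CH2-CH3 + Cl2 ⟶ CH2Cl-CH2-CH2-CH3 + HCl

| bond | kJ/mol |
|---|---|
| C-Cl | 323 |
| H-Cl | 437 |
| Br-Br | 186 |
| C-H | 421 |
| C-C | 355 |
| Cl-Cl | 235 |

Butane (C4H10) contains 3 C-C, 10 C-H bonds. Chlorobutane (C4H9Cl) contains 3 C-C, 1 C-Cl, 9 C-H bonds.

Bonds broken (reactants):
  C-C: 3 × 355 = 1065
  C-H: 10 × 421 = 4210
  Cl-Cl: 1 × 235 = 235
  Σ(broken) = 5510 kJ
Bonds formed (products):
  C-C: 3 × 355 = 1065
  C-Cl: 1 × 323 = 323
  C-H: 9 × 421 = 3789
  H-Cl: 1 × 437 = 437
  Σ(formed) = 5614 kJ
ΔH = Σ(broken) − Σ(formed) = 5510 − 5614 = −104 kJ

ΔH ≈ −104 kJ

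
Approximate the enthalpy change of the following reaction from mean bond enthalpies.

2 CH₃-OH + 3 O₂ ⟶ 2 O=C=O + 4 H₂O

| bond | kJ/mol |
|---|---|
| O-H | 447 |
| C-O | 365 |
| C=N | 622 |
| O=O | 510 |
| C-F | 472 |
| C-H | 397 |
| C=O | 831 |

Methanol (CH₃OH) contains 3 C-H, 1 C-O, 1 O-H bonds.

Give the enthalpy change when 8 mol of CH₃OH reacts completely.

ΔH = −5456 kJ

Bonds broken (reactants):
  C-H: 6 × 397 = 2382
  C-O: 2 × 365 = 730
  O-H: 2 × 447 = 894
  O=O: 3 × 510 = 1530
  Σ(broken) = 5536 kJ
Bonds formed (products):
  C=O: 4 × 831 = 3324
  O-H: 8 × 447 = 3576
  Σ(formed) = 6900 kJ
ΔH = Σ(broken) − Σ(formed) = 5536 − 6900 = −1364 kJ
For 4× the reaction as written: 4 × (−1364) = −5456 kJ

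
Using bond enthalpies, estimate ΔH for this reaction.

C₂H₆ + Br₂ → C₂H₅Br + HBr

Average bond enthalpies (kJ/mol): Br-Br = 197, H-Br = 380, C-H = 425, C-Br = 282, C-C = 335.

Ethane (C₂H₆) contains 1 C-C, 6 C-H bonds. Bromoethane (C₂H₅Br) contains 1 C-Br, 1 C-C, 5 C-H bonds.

ΔH ≈ −40 kJ

Bonds broken (reactants):
  Br-Br: 1 × 197 = 197
  C-C: 1 × 335 = 335
  C-H: 6 × 425 = 2550
  Σ(broken) = 3082 kJ
Bonds formed (products):
  C-Br: 1 × 282 = 282
  C-C: 1 × 335 = 335
  C-H: 5 × 425 = 2125
  H-Br: 1 × 380 = 380
  Σ(formed) = 3122 kJ
ΔH = Σ(broken) − Σ(formed) = 3082 − 3122 = −40 kJ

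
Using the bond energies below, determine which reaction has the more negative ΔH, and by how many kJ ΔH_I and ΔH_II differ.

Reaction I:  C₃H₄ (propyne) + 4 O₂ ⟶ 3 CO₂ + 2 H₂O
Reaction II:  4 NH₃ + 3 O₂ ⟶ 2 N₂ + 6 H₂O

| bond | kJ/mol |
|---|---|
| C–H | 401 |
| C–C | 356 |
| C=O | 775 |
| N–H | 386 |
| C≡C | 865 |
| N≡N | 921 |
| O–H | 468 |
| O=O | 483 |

Reaction I:
  Bonds broken (reactants):
    C≡C: 1 × 865 = 865
    C–C: 1 × 356 = 356
    C–H: 4 × 401 = 1604
    O=O: 4 × 483 = 1932
    Σ(broken) = 4757 kJ
  Bonds formed (products):
    C=O: 6 × 775 = 4650
    O–H: 4 × 468 = 1872
    Σ(formed) = 6522 kJ
  ΔH_I = 4757 − 6522 = −1765 kJ
Reaction II:
  Bonds broken (reactants):
    N–H: 12 × 386 = 4632
    O=O: 3 × 483 = 1449
    Σ(broken) = 6081 kJ
  Bonds formed (products):
    N≡N: 2 × 921 = 1842
    O–H: 12 × 468 = 5616
    Σ(formed) = 7458 kJ
  ΔH_II = 6081 − 7458 = −1377 kJ
ΔH_I − ΔH_II = −388 kJ, so reaction I has the more negative ΔH; |ΔH_I − ΔH_II| = 388 kJ.

Reaction I, by 388 kJ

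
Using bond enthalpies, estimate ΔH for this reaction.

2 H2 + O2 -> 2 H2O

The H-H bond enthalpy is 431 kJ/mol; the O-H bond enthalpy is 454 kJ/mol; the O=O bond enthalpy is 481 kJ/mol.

Bonds broken (reactants):
  H-H: 2 × 431 = 862
  O=O: 1 × 481 = 481
  Σ(broken) = 1343 kJ
Bonds formed (products):
  O-H: 4 × 454 = 1816
  Σ(formed) = 1816 kJ
ΔH = Σ(broken) − Σ(formed) = 1343 − 1816 = −473 kJ

ΔH ≈ −473 kJ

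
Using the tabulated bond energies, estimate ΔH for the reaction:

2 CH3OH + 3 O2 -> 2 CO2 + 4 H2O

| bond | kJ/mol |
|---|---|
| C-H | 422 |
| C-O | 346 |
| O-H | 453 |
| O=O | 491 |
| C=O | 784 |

ΔH ≈ −1157 kJ

Bonds broken (reactants):
  C-H: 6 × 422 = 2532
  C-O: 2 × 346 = 692
  O-H: 2 × 453 = 906
  O=O: 3 × 491 = 1473
  Σ(broken) = 5603 kJ
Bonds formed (products):
  C=O: 4 × 784 = 3136
  O-H: 8 × 453 = 3624
  Σ(formed) = 6760 kJ
ΔH = Σ(broken) − Σ(formed) = 5603 − 6760 = −1157 kJ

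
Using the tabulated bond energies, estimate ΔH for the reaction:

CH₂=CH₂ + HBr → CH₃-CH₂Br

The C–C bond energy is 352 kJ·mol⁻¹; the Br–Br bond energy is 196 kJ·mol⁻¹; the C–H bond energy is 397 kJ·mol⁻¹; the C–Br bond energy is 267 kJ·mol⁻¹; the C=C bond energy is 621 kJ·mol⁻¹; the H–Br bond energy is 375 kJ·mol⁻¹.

ΔH ≈ −20 kJ

Bonds broken (reactants):
  C–H: 4 × 397 = 1588
  C=C: 1 × 621 = 621
  H–Br: 1 × 375 = 375
  Σ(broken) = 2584 kJ
Bonds formed (products):
  C–Br: 1 × 267 = 267
  C–C: 1 × 352 = 352
  C–H: 5 × 397 = 1985
  Σ(formed) = 2604 kJ
ΔH = Σ(broken) − Σ(formed) = 2584 − 2604 = −20 kJ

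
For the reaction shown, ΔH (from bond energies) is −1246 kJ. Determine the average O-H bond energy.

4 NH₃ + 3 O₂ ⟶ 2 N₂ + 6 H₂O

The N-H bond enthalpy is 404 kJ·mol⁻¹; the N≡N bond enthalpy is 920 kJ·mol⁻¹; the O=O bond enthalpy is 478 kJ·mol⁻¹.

Let D be the O-H bond energy.
Σ(broken) = 12×404 + 3×478 = 6282
Σ(formed) = 2×920 + 12×D = 1840 + 12D
ΔH = Σ(broken) − Σ(formed) = (6282) − (1840 + 12D) = +4442 − 12D
Setting this equal to −1246 kJ gives 12D = 5688, so D = 474 kJ/mol.

D(O-H) ≈ 474 kJ/mol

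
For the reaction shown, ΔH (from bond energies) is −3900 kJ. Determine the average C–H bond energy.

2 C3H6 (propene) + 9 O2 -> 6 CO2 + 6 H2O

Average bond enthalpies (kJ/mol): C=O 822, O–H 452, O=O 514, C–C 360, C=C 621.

Let D be the C–H bond energy.
Σ(broken) = 2×360 + 12×D + 2×621 + 9×514 = 6588 + 12D
Σ(formed) = 12×822 + 12×452 = 15288
ΔH = Σ(broken) − Σ(formed) = (6588 + 12D) − (15288) = −8700 + 12D
Setting this equal to −3900 kJ gives 12D = 4800, so D = 400 kJ/mol.

D(C–H) ≈ 400 kJ/mol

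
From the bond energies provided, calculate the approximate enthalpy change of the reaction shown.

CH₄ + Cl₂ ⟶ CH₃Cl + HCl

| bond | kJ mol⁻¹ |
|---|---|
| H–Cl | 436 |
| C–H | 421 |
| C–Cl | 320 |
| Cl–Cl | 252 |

Bonds broken (reactants):
  C–H: 4 × 421 = 1684
  Cl–Cl: 1 × 252 = 252
  Σ(broken) = 1936 kJ
Bonds formed (products):
  C–Cl: 1 × 320 = 320
  C–H: 3 × 421 = 1263
  H–Cl: 1 × 436 = 436
  Σ(formed) = 2019 kJ
ΔH = Σ(broken) − Σ(formed) = 1936 − 2019 = −83 kJ

ΔH ≈ −83 kJ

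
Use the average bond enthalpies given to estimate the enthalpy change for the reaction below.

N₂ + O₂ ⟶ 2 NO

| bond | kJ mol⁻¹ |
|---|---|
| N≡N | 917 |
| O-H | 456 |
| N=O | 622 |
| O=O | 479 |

ΔH ≈ +152 kJ

Bonds broken (reactants):
  N≡N: 1 × 917 = 917
  O=O: 1 × 479 = 479
  Σ(broken) = 1396 kJ
Bonds formed (products):
  N=O: 2 × 622 = 1244
  Σ(formed) = 1244 kJ
ΔH = Σ(broken) − Σ(formed) = 1396 − 1244 = +152 kJ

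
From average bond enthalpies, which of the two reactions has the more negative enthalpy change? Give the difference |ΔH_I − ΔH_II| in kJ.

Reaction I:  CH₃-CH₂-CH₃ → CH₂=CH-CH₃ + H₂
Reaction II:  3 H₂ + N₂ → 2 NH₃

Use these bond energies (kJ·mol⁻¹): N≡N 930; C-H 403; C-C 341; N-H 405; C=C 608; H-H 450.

Reaction II, by 239 kJ

Reaction I:
  Bonds broken (reactants):
    C-C: 2 × 341 = 682
    C-H: 8 × 403 = 3224
    Σ(broken) = 3906 kJ
  Bonds formed (products):
    C-C: 1 × 341 = 341
    C-H: 6 × 403 = 2418
    C=C: 1 × 608 = 608
    H-H: 1 × 450 = 450
    Σ(formed) = 3817 kJ
  ΔH_I = 3906 − 3817 = +89 kJ
Reaction II:
  Bonds broken (reactants):
    H-H: 3 × 450 = 1350
    N≡N: 1 × 930 = 930
    Σ(broken) = 2280 kJ
  Bonds formed (products):
    N-H: 6 × 405 = 2430
    Σ(formed) = 2430 kJ
  ΔH_II = 2280 − 2430 = −150 kJ
ΔH_I − ΔH_II = +239 kJ, so reaction II has the more negative ΔH; |ΔH_I − ΔH_II| = 239 kJ.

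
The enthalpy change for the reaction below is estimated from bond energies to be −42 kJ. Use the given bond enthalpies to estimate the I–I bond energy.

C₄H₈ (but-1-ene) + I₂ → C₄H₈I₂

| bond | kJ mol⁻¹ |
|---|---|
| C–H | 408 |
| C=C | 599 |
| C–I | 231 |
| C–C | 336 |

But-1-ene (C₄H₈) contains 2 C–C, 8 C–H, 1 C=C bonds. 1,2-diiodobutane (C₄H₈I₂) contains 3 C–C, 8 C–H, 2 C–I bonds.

D(I–I) ≈ 157 kJ/mol

Let D be the I–I bond energy.
Σ(broken) = 2×336 + 8×408 + 1×599 + 1×D = 4535 + D
Σ(formed) = 3×336 + 8×408 + 2×231 = 4734
ΔH = Σ(broken) − Σ(formed) = (4535 + D) − (4734) = −199 + D
Setting this equal to −42 kJ gives D = 157 kJ/mol.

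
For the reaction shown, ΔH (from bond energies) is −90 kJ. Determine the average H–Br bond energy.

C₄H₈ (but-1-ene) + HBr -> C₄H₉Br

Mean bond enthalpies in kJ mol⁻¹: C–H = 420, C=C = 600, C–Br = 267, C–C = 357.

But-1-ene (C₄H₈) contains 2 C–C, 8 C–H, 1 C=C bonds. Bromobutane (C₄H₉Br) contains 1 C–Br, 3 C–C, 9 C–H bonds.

D(H–Br) ≈ 354 kJ/mol

Let D be the H–Br bond energy.
Σ(broken) = 2×357 + 8×420 + 1×600 + 1×D = 4674 + D
Σ(formed) = 1×267 + 3×357 + 9×420 = 5118
ΔH = Σ(broken) − Σ(formed) = (4674 + D) − (5118) = −444 + D
Setting this equal to −90 kJ gives D = 354 kJ/mol.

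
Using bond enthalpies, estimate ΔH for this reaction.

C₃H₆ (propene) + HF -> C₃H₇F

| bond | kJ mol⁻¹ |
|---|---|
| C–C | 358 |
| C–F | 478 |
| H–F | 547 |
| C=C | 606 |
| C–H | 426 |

Bonds broken (reactants):
  C–C: 1 × 358 = 358
  C–H: 6 × 426 = 2556
  C=C: 1 × 606 = 606
  H–F: 1 × 547 = 547
  Σ(broken) = 4067 kJ
Bonds formed (products):
  C–C: 2 × 358 = 716
  C–F: 1 × 478 = 478
  C–H: 7 × 426 = 2982
  Σ(formed) = 4176 kJ
ΔH = Σ(broken) − Σ(formed) = 4067 − 4176 = −109 kJ

ΔH ≈ −109 kJ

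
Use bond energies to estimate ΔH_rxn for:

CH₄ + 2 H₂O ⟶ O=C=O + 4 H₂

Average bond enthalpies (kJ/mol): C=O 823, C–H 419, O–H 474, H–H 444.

ΔH ≈ +150 kJ

Bonds broken (reactants):
  C–H: 4 × 419 = 1676
  O–H: 4 × 474 = 1896
  Σ(broken) = 3572 kJ
Bonds formed (products):
  C=O: 2 × 823 = 1646
  H–H: 4 × 444 = 1776
  Σ(formed) = 3422 kJ
ΔH = Σ(broken) − Σ(formed) = 3572 − 3422 = +150 kJ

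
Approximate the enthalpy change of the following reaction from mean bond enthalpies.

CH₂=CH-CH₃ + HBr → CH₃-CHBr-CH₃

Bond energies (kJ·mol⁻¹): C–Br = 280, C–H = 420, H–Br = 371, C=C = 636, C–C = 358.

Bonds broken (reactants):
  C–C: 1 × 358 = 358
  C–H: 6 × 420 = 2520
  C=C: 1 × 636 = 636
  H–Br: 1 × 371 = 371
  Σ(broken) = 3885 kJ
Bonds formed (products):
  C–Br: 1 × 280 = 280
  C–C: 2 × 358 = 716
  C–H: 7 × 420 = 2940
  Σ(formed) = 3936 kJ
ΔH = Σ(broken) − Σ(formed) = 3885 − 3936 = −51 kJ

ΔH ≈ −51 kJ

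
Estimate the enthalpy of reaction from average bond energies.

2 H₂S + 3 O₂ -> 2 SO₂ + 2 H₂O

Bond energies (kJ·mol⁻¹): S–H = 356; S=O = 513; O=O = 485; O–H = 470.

ΔH ≈ −1053 kJ

Bonds broken (reactants):
  O=O: 3 × 485 = 1455
  S–H: 4 × 356 = 1424
  Σ(broken) = 2879 kJ
Bonds formed (products):
  O–H: 4 × 470 = 1880
  S=O: 4 × 513 = 2052
  Σ(formed) = 3932 kJ
ΔH = Σ(broken) − Σ(formed) = 2879 − 3932 = −1053 kJ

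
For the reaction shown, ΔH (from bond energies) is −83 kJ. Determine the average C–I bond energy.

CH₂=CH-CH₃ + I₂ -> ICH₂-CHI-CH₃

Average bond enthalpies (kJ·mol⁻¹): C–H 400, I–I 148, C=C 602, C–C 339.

Let D be the C–I bond energy.
Σ(broken) = 1×339 + 6×400 + 1×602 + 1×148 = 3489
Σ(formed) = 2×339 + 6×400 + 2×D = 3078 + 2D
ΔH = Σ(broken) − Σ(formed) = (3489) − (3078 + 2D) = +411 − 2D
Setting this equal to −83 kJ gives 2D = 494, so D = 247 kJ/mol.

D(C–I) ≈ 247 kJ/mol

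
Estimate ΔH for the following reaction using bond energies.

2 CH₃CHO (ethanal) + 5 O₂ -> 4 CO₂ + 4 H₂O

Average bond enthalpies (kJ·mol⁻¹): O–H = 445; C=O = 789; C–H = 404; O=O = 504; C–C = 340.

Bonds broken (reactants):
  C–C: 2 × 340 = 680
  C–H: 8 × 404 = 3232
  C=O: 2 × 789 = 1578
  O=O: 5 × 504 = 2520
  Σ(broken) = 8010 kJ
Bonds formed (products):
  C=O: 8 × 789 = 6312
  O–H: 8 × 445 = 3560
  Σ(formed) = 9872 kJ
ΔH = Σ(broken) − Σ(formed) = 8010 − 9872 = −1862 kJ

ΔH ≈ −1862 kJ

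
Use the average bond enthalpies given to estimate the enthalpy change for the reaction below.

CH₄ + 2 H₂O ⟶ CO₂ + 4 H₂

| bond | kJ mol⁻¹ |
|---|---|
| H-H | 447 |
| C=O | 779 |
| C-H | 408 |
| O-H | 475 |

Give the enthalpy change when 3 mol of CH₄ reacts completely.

ΔH = +558 kJ

Bonds broken (reactants):
  C-H: 4 × 408 = 1632
  O-H: 4 × 475 = 1900
  Σ(broken) = 3532 kJ
Bonds formed (products):
  C=O: 2 × 779 = 1558
  H-H: 4 × 447 = 1788
  Σ(formed) = 3346 kJ
ΔH = Σ(broken) − Σ(formed) = 3532 − 3346 = +186 kJ
For 3× the reaction as written: 3 × (+186) = +558 kJ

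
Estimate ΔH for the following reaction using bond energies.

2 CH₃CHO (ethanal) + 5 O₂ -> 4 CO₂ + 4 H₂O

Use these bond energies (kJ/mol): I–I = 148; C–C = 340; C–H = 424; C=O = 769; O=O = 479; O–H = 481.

Bonds broken (reactants):
  C–C: 2 × 340 = 680
  C–H: 8 × 424 = 3392
  C=O: 2 × 769 = 1538
  O=O: 5 × 479 = 2395
  Σ(broken) = 8005 kJ
Bonds formed (products):
  C=O: 8 × 769 = 6152
  O–H: 8 × 481 = 3848
  Σ(formed) = 10000 kJ
ΔH = Σ(broken) − Σ(formed) = 8005 − 10000 = −1995 kJ

ΔH ≈ −1995 kJ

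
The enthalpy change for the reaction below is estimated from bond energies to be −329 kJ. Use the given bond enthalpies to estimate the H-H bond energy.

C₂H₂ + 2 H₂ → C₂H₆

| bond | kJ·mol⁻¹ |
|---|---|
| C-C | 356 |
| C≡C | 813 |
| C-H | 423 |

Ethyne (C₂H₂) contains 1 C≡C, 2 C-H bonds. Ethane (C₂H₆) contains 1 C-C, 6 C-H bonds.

Let D be the H-H bond energy.
Σ(broken) = 1×813 + 2×423 + 2×D = 1659 + 2D
Σ(formed) = 1×356 + 6×423 = 2894
ΔH = Σ(broken) − Σ(formed) = (1659 + 2D) − (2894) = −1235 + 2D
Setting this equal to −329 kJ gives 2D = 906, so D = 453 kJ/mol.

D(H-H) ≈ 453 kJ/mol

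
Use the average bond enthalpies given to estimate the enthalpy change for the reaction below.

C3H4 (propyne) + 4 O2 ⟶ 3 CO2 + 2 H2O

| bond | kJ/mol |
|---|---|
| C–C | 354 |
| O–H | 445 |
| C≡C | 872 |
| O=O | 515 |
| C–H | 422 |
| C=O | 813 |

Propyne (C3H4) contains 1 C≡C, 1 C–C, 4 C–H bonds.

ΔH ≈ −1684 kJ

Bonds broken (reactants):
  C≡C: 1 × 872 = 872
  C–C: 1 × 354 = 354
  C–H: 4 × 422 = 1688
  O=O: 4 × 515 = 2060
  Σ(broken) = 4974 kJ
Bonds formed (products):
  C=O: 6 × 813 = 4878
  O–H: 4 × 445 = 1780
  Σ(formed) = 6658 kJ
ΔH = Σ(broken) − Σ(formed) = 4974 − 6658 = −1684 kJ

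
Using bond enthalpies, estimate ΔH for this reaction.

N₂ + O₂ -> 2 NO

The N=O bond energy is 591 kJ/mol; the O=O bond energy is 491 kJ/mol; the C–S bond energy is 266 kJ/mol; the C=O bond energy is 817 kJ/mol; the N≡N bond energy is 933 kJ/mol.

ΔH ≈ +242 kJ

Bonds broken (reactants):
  N≡N: 1 × 933 = 933
  O=O: 1 × 491 = 491
  Σ(broken) = 1424 kJ
Bonds formed (products):
  N=O: 2 × 591 = 1182
  Σ(formed) = 1182 kJ
ΔH = Σ(broken) − Σ(formed) = 1424 − 1182 = +242 kJ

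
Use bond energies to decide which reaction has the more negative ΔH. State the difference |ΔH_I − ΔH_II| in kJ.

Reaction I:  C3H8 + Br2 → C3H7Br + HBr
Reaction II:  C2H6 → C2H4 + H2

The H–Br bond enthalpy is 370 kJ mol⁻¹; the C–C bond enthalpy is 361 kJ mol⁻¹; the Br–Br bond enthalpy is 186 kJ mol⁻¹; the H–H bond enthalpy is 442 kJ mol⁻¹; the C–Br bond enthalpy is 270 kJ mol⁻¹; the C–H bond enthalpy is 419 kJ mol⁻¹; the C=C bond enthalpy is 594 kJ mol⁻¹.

Reaction I, by 198 kJ

Reaction I:
  Bonds broken (reactants):
    Br–Br: 1 × 186 = 186
    C–C: 2 × 361 = 722
    C–H: 8 × 419 = 3352
    Σ(broken) = 4260 kJ
  Bonds formed (products):
    C–Br: 1 × 270 = 270
    C–C: 2 × 361 = 722
    C–H: 7 × 419 = 2933
    H–Br: 1 × 370 = 370
    Σ(formed) = 4295 kJ
  ΔH_I = 4260 − 4295 = −35 kJ
Reaction II:
  Bonds broken (reactants):
    C–C: 1 × 361 = 361
    C–H: 6 × 419 = 2514
    Σ(broken) = 2875 kJ
  Bonds formed (products):
    C–H: 4 × 419 = 1676
    C=C: 1 × 594 = 594
    H–H: 1 × 442 = 442
    Σ(formed) = 2712 kJ
  ΔH_II = 2875 − 2712 = +163 kJ
ΔH_I − ΔH_II = −198 kJ, so reaction I has the more negative ΔH; |ΔH_I − ΔH_II| = 198 kJ.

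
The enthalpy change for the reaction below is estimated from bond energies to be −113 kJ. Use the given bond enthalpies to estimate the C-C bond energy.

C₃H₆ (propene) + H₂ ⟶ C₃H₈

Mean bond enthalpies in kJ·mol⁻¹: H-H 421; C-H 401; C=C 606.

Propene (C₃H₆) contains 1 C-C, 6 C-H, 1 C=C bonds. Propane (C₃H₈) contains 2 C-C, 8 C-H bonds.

D(C-C) ≈ 338 kJ/mol

Let D be the C-C bond energy.
Σ(broken) = 1×D + 6×401 + 1×606 + 1×421 = 3433 + D
Σ(formed) = 2×D + 8×401 = 3208 + 2D
ΔH = Σ(broken) − Σ(formed) = (3433 + D) − (3208 + 2D) = +225 − D
Setting this equal to −113 kJ gives D = 338 kJ/mol.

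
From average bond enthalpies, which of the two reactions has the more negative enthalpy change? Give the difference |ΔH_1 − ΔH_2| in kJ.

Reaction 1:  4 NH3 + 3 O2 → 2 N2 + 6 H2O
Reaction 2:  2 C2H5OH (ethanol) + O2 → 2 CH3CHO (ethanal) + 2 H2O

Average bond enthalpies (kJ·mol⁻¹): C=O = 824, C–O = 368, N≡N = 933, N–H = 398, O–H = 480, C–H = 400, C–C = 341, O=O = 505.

Reaction 1:
  Bonds broken (reactants):
    N–H: 12 × 398 = 4776
    O=O: 3 × 505 = 1515
    Σ(broken) = 6291 kJ
  Bonds formed (products):
    N≡N: 2 × 933 = 1866
    O–H: 12 × 480 = 5760
    Σ(formed) = 7626 kJ
  ΔH_1 = 6291 − 7626 = −1335 kJ
Reaction 2:
  Bonds broken (reactants):
    C–C: 2 × 341 = 682
    C–H: 10 × 400 = 4000
    C–O: 2 × 368 = 736
    O–H: 2 × 480 = 960
    O=O: 1 × 505 = 505
    Σ(broken) = 6883 kJ
  Bonds formed (products):
    C–C: 2 × 341 = 682
    C–H: 8 × 400 = 3200
    C=O: 2 × 824 = 1648
    O–H: 4 × 480 = 1920
    Σ(formed) = 7450 kJ
  ΔH_2 = 6883 − 7450 = −567 kJ
ΔH_1 − ΔH_2 = −768 kJ, so reaction 1 has the more negative ΔH; |ΔH_1 − ΔH_2| = 768 kJ.

Reaction 1, by 768 kJ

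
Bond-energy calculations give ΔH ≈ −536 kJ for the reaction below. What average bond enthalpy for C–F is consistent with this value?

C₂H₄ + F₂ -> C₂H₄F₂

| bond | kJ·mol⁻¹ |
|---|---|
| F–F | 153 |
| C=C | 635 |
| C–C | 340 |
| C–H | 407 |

Let D be the C–F bond energy.
Σ(broken) = 4×407 + 1×635 + 1×153 = 2416
Σ(formed) = 1×340 + 2×D + 4×407 = 1968 + 2D
ΔH = Σ(broken) − Σ(formed) = (2416) − (1968 + 2D) = +448 − 2D
Setting this equal to −536 kJ gives 2D = 984, so D = 492 kJ/mol.

D(C–F) ≈ 492 kJ/mol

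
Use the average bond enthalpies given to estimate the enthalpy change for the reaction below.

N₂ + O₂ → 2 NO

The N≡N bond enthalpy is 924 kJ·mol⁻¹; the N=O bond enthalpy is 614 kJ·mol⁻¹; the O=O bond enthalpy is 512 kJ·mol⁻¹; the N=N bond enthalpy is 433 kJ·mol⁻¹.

ΔH ≈ +208 kJ

Bonds broken (reactants):
  N≡N: 1 × 924 = 924
  O=O: 1 × 512 = 512
  Σ(broken) = 1436 kJ
Bonds formed (products):
  N=O: 2 × 614 = 1228
  Σ(formed) = 1228 kJ
ΔH = Σ(broken) − Σ(formed) = 1436 − 1228 = +208 kJ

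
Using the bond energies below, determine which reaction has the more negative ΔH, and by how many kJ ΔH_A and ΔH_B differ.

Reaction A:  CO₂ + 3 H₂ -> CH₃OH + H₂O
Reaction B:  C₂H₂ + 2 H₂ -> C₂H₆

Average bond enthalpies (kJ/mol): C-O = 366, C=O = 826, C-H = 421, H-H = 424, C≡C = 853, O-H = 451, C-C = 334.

Reaction B, by 259 kJ

Reaction A:
  Bonds broken (reactants):
    C=O: 2 × 826 = 1652
    H-H: 3 × 424 = 1272
    Σ(broken) = 2924 kJ
  Bonds formed (products):
    C-H: 3 × 421 = 1263
    C-O: 1 × 366 = 366
    O-H: 3 × 451 = 1353
    Σ(formed) = 2982 kJ
  ΔH_A = 2924 − 2982 = −58 kJ
Reaction B:
  Bonds broken (reactants):
    C≡C: 1 × 853 = 853
    C-H: 2 × 421 = 842
    H-H: 2 × 424 = 848
    Σ(broken) = 2543 kJ
  Bonds formed (products):
    C-C: 1 × 334 = 334
    C-H: 6 × 421 = 2526
    Σ(formed) = 2860 kJ
  ΔH_B = 2543 − 2860 = −317 kJ
ΔH_A − ΔH_B = +259 kJ, so reaction B has the more negative ΔH; |ΔH_A − ΔH_B| = 259 kJ.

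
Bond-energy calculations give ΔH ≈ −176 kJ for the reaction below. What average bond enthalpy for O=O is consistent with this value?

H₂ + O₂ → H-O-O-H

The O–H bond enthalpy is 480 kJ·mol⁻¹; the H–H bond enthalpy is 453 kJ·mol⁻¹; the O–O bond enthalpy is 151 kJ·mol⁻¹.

D(O=O) ≈ 482 kJ/mol

Let D be the O=O bond energy.
Σ(broken) = 1×453 + 1×D = 453 + D
Σ(formed) = 2×480 + 1×151 = 1111
ΔH = Σ(broken) − Σ(formed) = (453 + D) − (1111) = −658 + D
Setting this equal to −176 kJ gives D = 482 kJ/mol.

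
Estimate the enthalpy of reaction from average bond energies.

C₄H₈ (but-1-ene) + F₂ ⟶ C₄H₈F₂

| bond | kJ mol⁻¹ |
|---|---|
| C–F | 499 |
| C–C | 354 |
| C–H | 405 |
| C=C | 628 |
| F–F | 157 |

Bonds broken (reactants):
  C–C: 2 × 354 = 708
  C–H: 8 × 405 = 3240
  C=C: 1 × 628 = 628
  F–F: 1 × 157 = 157
  Σ(broken) = 4733 kJ
Bonds formed (products):
  C–C: 3 × 354 = 1062
  C–F: 2 × 499 = 998
  C–H: 8 × 405 = 3240
  Σ(formed) = 5300 kJ
ΔH = Σ(broken) − Σ(formed) = 4733 − 5300 = −567 kJ

ΔH ≈ −567 kJ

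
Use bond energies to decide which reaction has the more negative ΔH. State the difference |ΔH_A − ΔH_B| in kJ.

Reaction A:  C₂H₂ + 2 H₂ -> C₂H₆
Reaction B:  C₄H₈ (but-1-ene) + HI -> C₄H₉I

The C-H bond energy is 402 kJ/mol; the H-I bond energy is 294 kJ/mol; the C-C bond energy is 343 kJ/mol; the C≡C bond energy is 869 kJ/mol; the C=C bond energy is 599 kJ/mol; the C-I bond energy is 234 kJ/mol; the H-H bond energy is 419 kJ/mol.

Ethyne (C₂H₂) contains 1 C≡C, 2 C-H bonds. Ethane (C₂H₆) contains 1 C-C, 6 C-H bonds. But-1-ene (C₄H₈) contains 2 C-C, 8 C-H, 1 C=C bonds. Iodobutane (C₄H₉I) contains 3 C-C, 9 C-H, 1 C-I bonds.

Reaction A, by 158 kJ

Reaction A:
  Bonds broken (reactants):
    C≡C: 1 × 869 = 869
    C-H: 2 × 402 = 804
    H-H: 2 × 419 = 838
    Σ(broken) = 2511 kJ
  Bonds formed (products):
    C-C: 1 × 343 = 343
    C-H: 6 × 402 = 2412
    Σ(formed) = 2755 kJ
  ΔH_A = 2511 − 2755 = −244 kJ
Reaction B:
  Bonds broken (reactants):
    C-C: 2 × 343 = 686
    C-H: 8 × 402 = 3216
    C=C: 1 × 599 = 599
    H-I: 1 × 294 = 294
    Σ(broken) = 4795 kJ
  Bonds formed (products):
    C-C: 3 × 343 = 1029
    C-H: 9 × 402 = 3618
    C-I: 1 × 234 = 234
    Σ(formed) = 4881 kJ
  ΔH_B = 4795 − 4881 = −86 kJ
ΔH_A − ΔH_B = −158 kJ, so reaction A has the more negative ΔH; |ΔH_A − ΔH_B| = 158 kJ.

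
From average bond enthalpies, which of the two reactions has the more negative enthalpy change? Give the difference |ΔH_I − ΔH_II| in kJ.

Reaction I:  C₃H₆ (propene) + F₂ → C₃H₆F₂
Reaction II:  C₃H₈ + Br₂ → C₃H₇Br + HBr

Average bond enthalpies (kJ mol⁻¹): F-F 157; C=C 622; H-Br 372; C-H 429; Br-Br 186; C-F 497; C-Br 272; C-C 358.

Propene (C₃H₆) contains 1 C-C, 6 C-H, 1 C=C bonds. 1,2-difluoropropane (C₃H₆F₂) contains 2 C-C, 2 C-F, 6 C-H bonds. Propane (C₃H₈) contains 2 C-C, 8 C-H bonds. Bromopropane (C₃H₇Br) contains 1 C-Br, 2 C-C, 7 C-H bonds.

Reaction I:
  Bonds broken (reactants):
    C-C: 1 × 358 = 358
    C-H: 6 × 429 = 2574
    C=C: 1 × 622 = 622
    F-F: 1 × 157 = 157
    Σ(broken) = 3711 kJ
  Bonds formed (products):
    C-C: 2 × 358 = 716
    C-F: 2 × 497 = 994
    C-H: 6 × 429 = 2574
    Σ(formed) = 4284 kJ
  ΔH_I = 3711 − 4284 = −573 kJ
Reaction II:
  Bonds broken (reactants):
    Br-Br: 1 × 186 = 186
    C-C: 2 × 358 = 716
    C-H: 8 × 429 = 3432
    Σ(broken) = 4334 kJ
  Bonds formed (products):
    C-Br: 1 × 272 = 272
    C-C: 2 × 358 = 716
    C-H: 7 × 429 = 3003
    H-Br: 1 × 372 = 372
    Σ(formed) = 4363 kJ
  ΔH_II = 4334 − 4363 = −29 kJ
ΔH_I − ΔH_II = −544 kJ, so reaction I has the more negative ΔH; |ΔH_I − ΔH_II| = 544 kJ.

Reaction I, by 544 kJ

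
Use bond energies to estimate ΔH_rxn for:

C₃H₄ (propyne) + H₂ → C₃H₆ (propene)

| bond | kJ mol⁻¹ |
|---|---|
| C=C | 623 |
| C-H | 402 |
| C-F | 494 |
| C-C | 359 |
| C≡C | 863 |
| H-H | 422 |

ΔH ≈ −142 kJ

Bonds broken (reactants):
  C≡C: 1 × 863 = 863
  C-C: 1 × 359 = 359
  C-H: 4 × 402 = 1608
  H-H: 1 × 422 = 422
  Σ(broken) = 3252 kJ
Bonds formed (products):
  C-C: 1 × 359 = 359
  C-H: 6 × 402 = 2412
  C=C: 1 × 623 = 623
  Σ(formed) = 3394 kJ
ΔH = Σ(broken) − Σ(formed) = 3252 − 3394 = −142 kJ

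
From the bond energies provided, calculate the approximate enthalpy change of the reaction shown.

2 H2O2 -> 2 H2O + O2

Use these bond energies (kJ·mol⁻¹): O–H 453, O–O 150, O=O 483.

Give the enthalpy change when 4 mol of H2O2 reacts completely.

ΔH = −366 kJ

Bonds broken (reactants):
  O–H: 4 × 453 = 1812
  O–O: 2 × 150 = 300
  Σ(broken) = 2112 kJ
Bonds formed (products):
  O–H: 4 × 453 = 1812
  O=O: 1 × 483 = 483
  Σ(formed) = 2295 kJ
ΔH = Σ(broken) − Σ(formed) = 2112 − 2295 = −183 kJ
For 2× the reaction as written: 2 × (−183) = −366 kJ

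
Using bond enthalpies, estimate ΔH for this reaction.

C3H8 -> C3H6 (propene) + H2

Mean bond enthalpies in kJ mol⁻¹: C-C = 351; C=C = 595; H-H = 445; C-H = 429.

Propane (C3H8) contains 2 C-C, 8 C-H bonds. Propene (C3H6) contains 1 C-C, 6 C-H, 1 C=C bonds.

Bonds broken (reactants):
  C-C: 2 × 351 = 702
  C-H: 8 × 429 = 3432
  Σ(broken) = 4134 kJ
Bonds formed (products):
  C-C: 1 × 351 = 351
  C-H: 6 × 429 = 2574
  C=C: 1 × 595 = 595
  H-H: 1 × 445 = 445
  Σ(formed) = 3965 kJ
ΔH = Σ(broken) − Σ(formed) = 4134 − 3965 = +169 kJ

ΔH ≈ +169 kJ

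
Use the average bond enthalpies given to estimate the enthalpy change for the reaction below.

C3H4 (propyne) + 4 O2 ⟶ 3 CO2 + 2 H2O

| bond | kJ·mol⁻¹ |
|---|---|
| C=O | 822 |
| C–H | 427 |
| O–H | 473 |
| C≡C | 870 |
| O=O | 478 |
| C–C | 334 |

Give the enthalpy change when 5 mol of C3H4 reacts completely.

ΔH = −10000 kJ

Bonds broken (reactants):
  C≡C: 1 × 870 = 870
  C–C: 1 × 334 = 334
  C–H: 4 × 427 = 1708
  O=O: 4 × 478 = 1912
  Σ(broken) = 4824 kJ
Bonds formed (products):
  C=O: 6 × 822 = 4932
  O–H: 4 × 473 = 1892
  Σ(formed) = 6824 kJ
ΔH = Σ(broken) − Σ(formed) = 4824 − 6824 = −2000 kJ
For 5× the reaction as written: 5 × (−2000) = −10000 kJ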